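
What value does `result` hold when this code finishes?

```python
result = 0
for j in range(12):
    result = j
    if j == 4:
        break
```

Let's trace through this code step by step.

Initialize: result = 0
Entering loop: for j in range(12):

After execution: result = 4
4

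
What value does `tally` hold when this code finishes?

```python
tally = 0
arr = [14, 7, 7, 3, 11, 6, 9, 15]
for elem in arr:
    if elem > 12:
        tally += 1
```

Let's trace through this code step by step.

Initialize: tally = 0
Initialize: arr = [14, 7, 7, 3, 11, 6, 9, 15]
Entering loop: for elem in arr:

After execution: tally = 2
2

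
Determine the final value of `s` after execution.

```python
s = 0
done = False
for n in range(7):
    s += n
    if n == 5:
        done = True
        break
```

Let's trace through this code step by step.

Initialize: s = 0
Initialize: done = False
Entering loop: for n in range(7):

After execution: s = 15
15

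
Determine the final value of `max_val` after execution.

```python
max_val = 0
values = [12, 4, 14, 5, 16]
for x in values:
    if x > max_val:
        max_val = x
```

Let's trace through this code step by step.

Initialize: max_val = 0
Initialize: values = [12, 4, 14, 5, 16]
Entering loop: for x in values:

After execution: max_val = 16
16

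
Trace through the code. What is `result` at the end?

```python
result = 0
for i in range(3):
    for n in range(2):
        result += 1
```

Let's trace through this code step by step.

Initialize: result = 0
Entering loop: for i in range(3):

After execution: result = 6
6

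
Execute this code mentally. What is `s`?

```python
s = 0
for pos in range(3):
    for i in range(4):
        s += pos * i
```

Let's trace through this code step by step.

Initialize: s = 0
Entering loop: for pos in range(3):

After execution: s = 18
18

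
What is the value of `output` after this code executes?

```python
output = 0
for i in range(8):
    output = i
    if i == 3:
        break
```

Let's trace through this code step by step.

Initialize: output = 0
Entering loop: for i in range(8):

After execution: output = 3
3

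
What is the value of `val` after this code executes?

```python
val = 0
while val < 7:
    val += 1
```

Let's trace through this code step by step.

Initialize: val = 0
Entering loop: while val < 7:

After execution: val = 7
7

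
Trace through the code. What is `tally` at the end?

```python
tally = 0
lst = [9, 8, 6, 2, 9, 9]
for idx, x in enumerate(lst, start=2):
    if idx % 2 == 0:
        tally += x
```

Let's trace through this code step by step.

Initialize: tally = 0
Initialize: lst = [9, 8, 6, 2, 9, 9]
Entering loop: for idx, x in enumerate(lst, start=2):

After execution: tally = 24
24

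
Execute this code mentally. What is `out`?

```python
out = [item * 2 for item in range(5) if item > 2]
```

Let's trace through this code step by step.

Initialize: out = [item * 2 for item in range(5) if item > 2]

After execution: out = [6, 8]
[6, 8]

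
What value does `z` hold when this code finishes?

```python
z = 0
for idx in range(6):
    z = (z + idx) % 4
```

Let's trace through this code step by step.

Initialize: z = 0
Entering loop: for idx in range(6):

After execution: z = 3
3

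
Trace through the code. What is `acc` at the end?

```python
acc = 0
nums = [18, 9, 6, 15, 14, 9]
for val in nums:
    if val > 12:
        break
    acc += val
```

Let's trace through this code step by step.

Initialize: acc = 0
Initialize: nums = [18, 9, 6, 15, 14, 9]
Entering loop: for val in nums:

After execution: acc = 0
0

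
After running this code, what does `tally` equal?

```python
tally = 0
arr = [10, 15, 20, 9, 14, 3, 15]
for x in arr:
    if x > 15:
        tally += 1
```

Let's trace through this code step by step.

Initialize: tally = 0
Initialize: arr = [10, 15, 20, 9, 14, 3, 15]
Entering loop: for x in arr:

After execution: tally = 1
1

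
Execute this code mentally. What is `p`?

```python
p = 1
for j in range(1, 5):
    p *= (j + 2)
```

Let's trace through this code step by step.

Initialize: p = 1
Entering loop: for j in range(1, 5):

After execution: p = 360
360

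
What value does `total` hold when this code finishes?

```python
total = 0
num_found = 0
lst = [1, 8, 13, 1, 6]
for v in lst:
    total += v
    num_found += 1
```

Let's trace through this code step by step.

Initialize: total = 0
Initialize: num_found = 0
Initialize: lst = [1, 8, 13, 1, 6]
Entering loop: for v in lst:

After execution: total = 29
29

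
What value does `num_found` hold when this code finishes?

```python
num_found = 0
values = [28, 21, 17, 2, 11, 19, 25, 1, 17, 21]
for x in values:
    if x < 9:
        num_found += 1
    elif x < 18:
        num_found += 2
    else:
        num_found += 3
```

Let's trace through this code step by step.

Initialize: num_found = 0
Initialize: values = [28, 21, 17, 2, 11, 19, 25, 1, 17, 21]
Entering loop: for x in values:

After execution: num_found = 23
23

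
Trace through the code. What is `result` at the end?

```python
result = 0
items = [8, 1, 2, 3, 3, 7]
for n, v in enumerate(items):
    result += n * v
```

Let's trace through this code step by step.

Initialize: result = 0
Initialize: items = [8, 1, 2, 3, 3, 7]
Entering loop: for n, v in enumerate(items):

After execution: result = 61
61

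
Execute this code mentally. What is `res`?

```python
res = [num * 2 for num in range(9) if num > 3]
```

Let's trace through this code step by step.

Initialize: res = [num * 2 for num in range(9) if num > 3]

After execution: res = [8, 10, 12, 14, 16]
[8, 10, 12, 14, 16]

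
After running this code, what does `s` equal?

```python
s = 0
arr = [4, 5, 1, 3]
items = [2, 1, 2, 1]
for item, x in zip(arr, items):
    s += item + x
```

Let's trace through this code step by step.

Initialize: s = 0
Initialize: arr = [4, 5, 1, 3]
Initialize: items = [2, 1, 2, 1]
Entering loop: for item, x in zip(arr, items):

After execution: s = 19
19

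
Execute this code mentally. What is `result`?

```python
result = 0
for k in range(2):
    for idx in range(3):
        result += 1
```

Let's trace through this code step by step.

Initialize: result = 0
Entering loop: for k in range(2):

After execution: result = 6
6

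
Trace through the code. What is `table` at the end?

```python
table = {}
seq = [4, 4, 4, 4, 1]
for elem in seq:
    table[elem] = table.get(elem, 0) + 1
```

Let's trace through this code step by step.

Initialize: table = {}
Initialize: seq = [4, 4, 4, 4, 1]
Entering loop: for elem in seq:

After execution: table = {4: 4, 1: 1}
{4: 4, 1: 1}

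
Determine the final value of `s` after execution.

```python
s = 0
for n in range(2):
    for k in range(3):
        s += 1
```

Let's trace through this code step by step.

Initialize: s = 0
Entering loop: for n in range(2):

After execution: s = 6
6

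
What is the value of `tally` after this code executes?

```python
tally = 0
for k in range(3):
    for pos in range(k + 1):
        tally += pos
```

Let's trace through this code step by step.

Initialize: tally = 0
Entering loop: for k in range(3):

After execution: tally = 4
4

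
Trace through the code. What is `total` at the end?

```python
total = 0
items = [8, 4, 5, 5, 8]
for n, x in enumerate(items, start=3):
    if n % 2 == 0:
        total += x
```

Let's trace through this code step by step.

Initialize: total = 0
Initialize: items = [8, 4, 5, 5, 8]
Entering loop: for n, x in enumerate(items, start=3):

After execution: total = 9
9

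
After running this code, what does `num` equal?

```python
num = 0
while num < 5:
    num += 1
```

Let's trace through this code step by step.

Initialize: num = 0
Entering loop: while num < 5:

After execution: num = 5
5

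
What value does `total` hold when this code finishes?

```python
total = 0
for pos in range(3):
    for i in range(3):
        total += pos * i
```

Let's trace through this code step by step.

Initialize: total = 0
Entering loop: for pos in range(3):

After execution: total = 9
9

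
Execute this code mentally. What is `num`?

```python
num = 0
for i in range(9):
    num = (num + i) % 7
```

Let's trace through this code step by step.

Initialize: num = 0
Entering loop: for i in range(9):

After execution: num = 1
1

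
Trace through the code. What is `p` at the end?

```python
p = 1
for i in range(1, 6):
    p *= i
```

Let's trace through this code step by step.

Initialize: p = 1
Entering loop: for i in range(1, 6):

After execution: p = 120
120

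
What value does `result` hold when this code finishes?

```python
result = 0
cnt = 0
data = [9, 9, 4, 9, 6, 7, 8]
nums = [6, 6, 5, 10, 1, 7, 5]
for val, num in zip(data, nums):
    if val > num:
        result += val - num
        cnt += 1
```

Let's trace through this code step by step.

Initialize: result = 0
Initialize: cnt = 0
Initialize: data = [9, 9, 4, 9, 6, 7, 8]
Initialize: nums = [6, 6, 5, 10, 1, 7, 5]
Entering loop: for val, num in zip(data, nums):

After execution: result = 14
14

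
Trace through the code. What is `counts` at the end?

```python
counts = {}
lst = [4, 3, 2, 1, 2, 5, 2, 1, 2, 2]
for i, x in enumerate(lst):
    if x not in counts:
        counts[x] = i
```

Let's trace through this code step by step.

Initialize: counts = {}
Initialize: lst = [4, 3, 2, 1, 2, 5, 2, 1, 2, 2]
Entering loop: for i, x in enumerate(lst):

After execution: counts = {4: 0, 3: 1, 2: 2, 1: 3, 5: 5}
{4: 0, 3: 1, 2: 2, 1: 3, 5: 5}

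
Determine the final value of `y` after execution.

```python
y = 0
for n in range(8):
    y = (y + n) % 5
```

Let's trace through this code step by step.

Initialize: y = 0
Entering loop: for n in range(8):

After execution: y = 3
3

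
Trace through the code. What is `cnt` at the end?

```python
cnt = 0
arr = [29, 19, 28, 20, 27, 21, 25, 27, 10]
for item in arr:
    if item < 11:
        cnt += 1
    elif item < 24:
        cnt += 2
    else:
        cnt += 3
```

Let's trace through this code step by step.

Initialize: cnt = 0
Initialize: arr = [29, 19, 28, 20, 27, 21, 25, 27, 10]
Entering loop: for item in arr:

After execution: cnt = 22
22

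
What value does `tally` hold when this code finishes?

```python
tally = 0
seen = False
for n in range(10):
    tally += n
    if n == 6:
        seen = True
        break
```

Let's trace through this code step by step.

Initialize: tally = 0
Initialize: seen = False
Entering loop: for n in range(10):

After execution: tally = 21
21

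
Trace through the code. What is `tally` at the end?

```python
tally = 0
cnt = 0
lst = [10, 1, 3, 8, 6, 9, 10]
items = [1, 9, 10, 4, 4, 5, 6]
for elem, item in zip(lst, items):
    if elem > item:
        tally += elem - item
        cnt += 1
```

Let's trace through this code step by step.

Initialize: tally = 0
Initialize: cnt = 0
Initialize: lst = [10, 1, 3, 8, 6, 9, 10]
Initialize: items = [1, 9, 10, 4, 4, 5, 6]
Entering loop: for elem, item in zip(lst, items):

After execution: tally = 23
23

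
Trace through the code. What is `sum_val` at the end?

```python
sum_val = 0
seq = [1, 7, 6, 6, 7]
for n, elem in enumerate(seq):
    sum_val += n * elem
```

Let's trace through this code step by step.

Initialize: sum_val = 0
Initialize: seq = [1, 7, 6, 6, 7]
Entering loop: for n, elem in enumerate(seq):

After execution: sum_val = 65
65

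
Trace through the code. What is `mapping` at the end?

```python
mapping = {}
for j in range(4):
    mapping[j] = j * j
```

Let's trace through this code step by step.

Initialize: mapping = {}
Entering loop: for j in range(4):

After execution: mapping = {0: 0, 1: 1, 2: 4, 3: 9}
{0: 0, 1: 1, 2: 4, 3: 9}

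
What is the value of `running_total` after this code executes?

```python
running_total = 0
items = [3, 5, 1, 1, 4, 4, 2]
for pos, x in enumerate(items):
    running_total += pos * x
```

Let's trace through this code step by step.

Initialize: running_total = 0
Initialize: items = [3, 5, 1, 1, 4, 4, 2]
Entering loop: for pos, x in enumerate(items):

After execution: running_total = 58
58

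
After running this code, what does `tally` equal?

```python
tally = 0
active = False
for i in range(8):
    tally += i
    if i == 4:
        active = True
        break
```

Let's trace through this code step by step.

Initialize: tally = 0
Initialize: active = False
Entering loop: for i in range(8):

After execution: tally = 10
10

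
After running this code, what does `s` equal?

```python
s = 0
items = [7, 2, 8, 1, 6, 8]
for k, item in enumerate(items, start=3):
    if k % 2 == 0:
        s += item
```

Let's trace through this code step by step.

Initialize: s = 0
Initialize: items = [7, 2, 8, 1, 6, 8]
Entering loop: for k, item in enumerate(items, start=3):

After execution: s = 11
11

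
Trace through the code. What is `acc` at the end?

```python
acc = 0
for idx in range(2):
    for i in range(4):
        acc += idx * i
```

Let's trace through this code step by step.

Initialize: acc = 0
Entering loop: for idx in range(2):

After execution: acc = 6
6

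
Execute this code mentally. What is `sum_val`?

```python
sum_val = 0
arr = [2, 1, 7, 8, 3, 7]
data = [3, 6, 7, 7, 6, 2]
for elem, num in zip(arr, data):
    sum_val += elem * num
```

Let's trace through this code step by step.

Initialize: sum_val = 0
Initialize: arr = [2, 1, 7, 8, 3, 7]
Initialize: data = [3, 6, 7, 7, 6, 2]
Entering loop: for elem, num in zip(arr, data):

After execution: sum_val = 149
149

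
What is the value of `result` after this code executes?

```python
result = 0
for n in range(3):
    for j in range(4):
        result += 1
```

Let's trace through this code step by step.

Initialize: result = 0
Entering loop: for n in range(3):

After execution: result = 12
12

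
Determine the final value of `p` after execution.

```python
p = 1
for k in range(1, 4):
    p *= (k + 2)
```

Let's trace through this code step by step.

Initialize: p = 1
Entering loop: for k in range(1, 4):

After execution: p = 60
60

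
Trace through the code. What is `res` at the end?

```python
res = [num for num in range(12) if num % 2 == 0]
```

Let's trace through this code step by step.

Initialize: res = [num for num in range(12) if num % 2 == 0]

After execution: res = [0, 2, 4, 6, 8, 10]
[0, 2, 4, 6, 8, 10]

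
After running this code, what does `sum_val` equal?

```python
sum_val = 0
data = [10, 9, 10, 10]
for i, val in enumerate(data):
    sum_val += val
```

Let's trace through this code step by step.

Initialize: sum_val = 0
Initialize: data = [10, 9, 10, 10]
Entering loop: for i, val in enumerate(data):

After execution: sum_val = 39
39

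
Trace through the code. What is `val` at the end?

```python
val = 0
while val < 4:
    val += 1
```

Let's trace through this code step by step.

Initialize: val = 0
Entering loop: while val < 4:

After execution: val = 4
4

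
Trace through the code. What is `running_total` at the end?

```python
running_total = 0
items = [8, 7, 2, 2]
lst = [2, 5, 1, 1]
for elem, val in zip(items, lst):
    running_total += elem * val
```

Let's trace through this code step by step.

Initialize: running_total = 0
Initialize: items = [8, 7, 2, 2]
Initialize: lst = [2, 5, 1, 1]
Entering loop: for elem, val in zip(items, lst):

After execution: running_total = 55
55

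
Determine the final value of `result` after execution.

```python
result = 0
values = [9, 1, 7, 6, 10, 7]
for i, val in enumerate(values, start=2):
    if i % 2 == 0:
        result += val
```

Let's trace through this code step by step.

Initialize: result = 0
Initialize: values = [9, 1, 7, 6, 10, 7]
Entering loop: for i, val in enumerate(values, start=2):

After execution: result = 26
26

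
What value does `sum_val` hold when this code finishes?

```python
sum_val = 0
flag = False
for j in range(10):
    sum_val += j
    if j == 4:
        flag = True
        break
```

Let's trace through this code step by step.

Initialize: sum_val = 0
Initialize: flag = False
Entering loop: for j in range(10):

After execution: sum_val = 10
10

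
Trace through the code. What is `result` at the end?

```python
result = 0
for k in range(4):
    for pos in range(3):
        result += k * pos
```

Let's trace through this code step by step.

Initialize: result = 0
Entering loop: for k in range(4):

After execution: result = 18
18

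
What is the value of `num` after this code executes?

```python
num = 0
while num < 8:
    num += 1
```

Let's trace through this code step by step.

Initialize: num = 0
Entering loop: while num < 8:

After execution: num = 8
8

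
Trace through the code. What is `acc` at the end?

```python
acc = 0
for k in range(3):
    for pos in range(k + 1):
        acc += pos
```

Let's trace through this code step by step.

Initialize: acc = 0
Entering loop: for k in range(3):

After execution: acc = 4
4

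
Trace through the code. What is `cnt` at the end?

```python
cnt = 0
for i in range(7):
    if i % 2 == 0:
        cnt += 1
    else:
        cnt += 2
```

Let's trace through this code step by step.

Initialize: cnt = 0
Entering loop: for i in range(7):

After execution: cnt = 10
10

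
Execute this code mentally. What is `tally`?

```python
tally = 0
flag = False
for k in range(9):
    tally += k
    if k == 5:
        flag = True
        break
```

Let's trace through this code step by step.

Initialize: tally = 0
Initialize: flag = False
Entering loop: for k in range(9):

After execution: tally = 15
15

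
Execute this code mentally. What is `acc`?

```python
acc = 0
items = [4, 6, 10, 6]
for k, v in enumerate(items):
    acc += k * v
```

Let's trace through this code step by step.

Initialize: acc = 0
Initialize: items = [4, 6, 10, 6]
Entering loop: for k, v in enumerate(items):

After execution: acc = 44
44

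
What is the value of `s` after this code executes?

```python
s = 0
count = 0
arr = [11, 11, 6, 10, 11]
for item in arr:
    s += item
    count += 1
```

Let's trace through this code step by step.

Initialize: s = 0
Initialize: count = 0
Initialize: arr = [11, 11, 6, 10, 11]
Entering loop: for item in arr:

After execution: s = 49
49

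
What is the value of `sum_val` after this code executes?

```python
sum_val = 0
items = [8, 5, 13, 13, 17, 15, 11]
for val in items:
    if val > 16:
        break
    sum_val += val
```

Let's trace through this code step by step.

Initialize: sum_val = 0
Initialize: items = [8, 5, 13, 13, 17, 15, 11]
Entering loop: for val in items:

After execution: sum_val = 39
39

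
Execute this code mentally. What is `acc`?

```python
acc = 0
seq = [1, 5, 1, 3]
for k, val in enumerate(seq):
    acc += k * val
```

Let's trace through this code step by step.

Initialize: acc = 0
Initialize: seq = [1, 5, 1, 3]
Entering loop: for k, val in enumerate(seq):

After execution: acc = 16
16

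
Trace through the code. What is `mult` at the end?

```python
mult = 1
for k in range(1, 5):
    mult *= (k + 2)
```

Let's trace through this code step by step.

Initialize: mult = 1
Entering loop: for k in range(1, 5):

After execution: mult = 360
360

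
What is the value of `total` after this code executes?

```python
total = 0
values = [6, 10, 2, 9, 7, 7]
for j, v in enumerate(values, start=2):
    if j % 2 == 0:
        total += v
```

Let's trace through this code step by step.

Initialize: total = 0
Initialize: values = [6, 10, 2, 9, 7, 7]
Entering loop: for j, v in enumerate(values, start=2):

After execution: total = 15
15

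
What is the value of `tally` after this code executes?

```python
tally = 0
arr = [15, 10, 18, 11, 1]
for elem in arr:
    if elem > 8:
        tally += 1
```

Let's trace through this code step by step.

Initialize: tally = 0
Initialize: arr = [15, 10, 18, 11, 1]
Entering loop: for elem in arr:

After execution: tally = 4
4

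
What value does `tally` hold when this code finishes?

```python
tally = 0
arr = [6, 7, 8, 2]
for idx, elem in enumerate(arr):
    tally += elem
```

Let's trace through this code step by step.

Initialize: tally = 0
Initialize: arr = [6, 7, 8, 2]
Entering loop: for idx, elem in enumerate(arr):

After execution: tally = 23
23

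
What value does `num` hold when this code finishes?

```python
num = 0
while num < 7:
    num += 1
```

Let's trace through this code step by step.

Initialize: num = 0
Entering loop: while num < 7:

After execution: num = 7
7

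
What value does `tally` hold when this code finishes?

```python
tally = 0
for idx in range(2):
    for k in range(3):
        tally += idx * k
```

Let's trace through this code step by step.

Initialize: tally = 0
Entering loop: for idx in range(2):

After execution: tally = 3
3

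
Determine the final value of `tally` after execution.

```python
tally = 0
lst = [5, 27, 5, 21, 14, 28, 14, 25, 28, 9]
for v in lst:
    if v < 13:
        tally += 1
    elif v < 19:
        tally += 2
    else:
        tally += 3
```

Let's trace through this code step by step.

Initialize: tally = 0
Initialize: lst = [5, 27, 5, 21, 14, 28, 14, 25, 28, 9]
Entering loop: for v in lst:

After execution: tally = 22
22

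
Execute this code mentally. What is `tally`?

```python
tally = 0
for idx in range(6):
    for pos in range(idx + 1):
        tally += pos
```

Let's trace through this code step by step.

Initialize: tally = 0
Entering loop: for idx in range(6):

After execution: tally = 35
35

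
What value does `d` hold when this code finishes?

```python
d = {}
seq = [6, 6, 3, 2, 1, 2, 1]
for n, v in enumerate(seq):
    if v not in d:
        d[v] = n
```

Let's trace through this code step by step.

Initialize: d = {}
Initialize: seq = [6, 6, 3, 2, 1, 2, 1]
Entering loop: for n, v in enumerate(seq):

After execution: d = {6: 0, 3: 2, 2: 3, 1: 4}
{6: 0, 3: 2, 2: 3, 1: 4}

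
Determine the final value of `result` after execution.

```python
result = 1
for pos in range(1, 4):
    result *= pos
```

Let's trace through this code step by step.

Initialize: result = 1
Entering loop: for pos in range(1, 4):

After execution: result = 6
6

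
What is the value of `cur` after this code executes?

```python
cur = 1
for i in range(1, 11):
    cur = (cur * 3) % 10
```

Let's trace through this code step by step.

Initialize: cur = 1
Entering loop: for i in range(1, 11):

After execution: cur = 9
9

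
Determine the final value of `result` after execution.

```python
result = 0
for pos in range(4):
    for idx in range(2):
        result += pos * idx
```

Let's trace through this code step by step.

Initialize: result = 0
Entering loop: for pos in range(4):

After execution: result = 6
6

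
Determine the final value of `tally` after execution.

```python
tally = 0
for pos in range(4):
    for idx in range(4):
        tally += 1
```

Let's trace through this code step by step.

Initialize: tally = 0
Entering loop: for pos in range(4):

After execution: tally = 16
16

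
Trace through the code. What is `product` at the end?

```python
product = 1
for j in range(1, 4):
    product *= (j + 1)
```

Let's trace through this code step by step.

Initialize: product = 1
Entering loop: for j in range(1, 4):

After execution: product = 24
24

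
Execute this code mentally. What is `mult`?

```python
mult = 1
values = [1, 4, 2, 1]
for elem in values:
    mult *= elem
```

Let's trace through this code step by step.

Initialize: mult = 1
Initialize: values = [1, 4, 2, 1]
Entering loop: for elem in values:

After execution: mult = 8
8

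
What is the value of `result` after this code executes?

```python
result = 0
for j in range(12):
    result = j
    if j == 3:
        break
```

Let's trace through this code step by step.

Initialize: result = 0
Entering loop: for j in range(12):

After execution: result = 3
3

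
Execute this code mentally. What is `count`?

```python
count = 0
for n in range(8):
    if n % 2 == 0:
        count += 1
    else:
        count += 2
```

Let's trace through this code step by step.

Initialize: count = 0
Entering loop: for n in range(8):

After execution: count = 12
12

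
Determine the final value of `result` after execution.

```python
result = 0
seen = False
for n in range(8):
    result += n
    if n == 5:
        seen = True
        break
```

Let's trace through this code step by step.

Initialize: result = 0
Initialize: seen = False
Entering loop: for n in range(8):

After execution: result = 15
15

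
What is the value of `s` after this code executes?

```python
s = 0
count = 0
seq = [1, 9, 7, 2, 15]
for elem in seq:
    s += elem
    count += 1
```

Let's trace through this code step by step.

Initialize: s = 0
Initialize: count = 0
Initialize: seq = [1, 9, 7, 2, 15]
Entering loop: for elem in seq:

After execution: s = 34
34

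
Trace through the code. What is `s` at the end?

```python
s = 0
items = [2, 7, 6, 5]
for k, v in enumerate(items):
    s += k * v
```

Let's trace through this code step by step.

Initialize: s = 0
Initialize: items = [2, 7, 6, 5]
Entering loop: for k, v in enumerate(items):

After execution: s = 34
34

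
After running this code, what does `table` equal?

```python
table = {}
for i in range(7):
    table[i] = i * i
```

Let's trace through this code step by step.

Initialize: table = {}
Entering loop: for i in range(7):

After execution: table = {0: 0, 1: 1, 2: 4, 3: 9, 4: 16, 5: 25, 6: 36}
{0: 0, 1: 1, 2: 4, 3: 9, 4: 16, 5: 25, 6: 36}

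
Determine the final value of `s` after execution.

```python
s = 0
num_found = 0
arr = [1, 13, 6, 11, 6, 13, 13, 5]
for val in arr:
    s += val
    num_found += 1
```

Let's trace through this code step by step.

Initialize: s = 0
Initialize: num_found = 0
Initialize: arr = [1, 13, 6, 11, 6, 13, 13, 5]
Entering loop: for val in arr:

After execution: s = 68
68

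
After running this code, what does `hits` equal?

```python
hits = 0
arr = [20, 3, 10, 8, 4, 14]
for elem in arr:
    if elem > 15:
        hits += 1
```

Let's trace through this code step by step.

Initialize: hits = 0
Initialize: arr = [20, 3, 10, 8, 4, 14]
Entering loop: for elem in arr:

After execution: hits = 1
1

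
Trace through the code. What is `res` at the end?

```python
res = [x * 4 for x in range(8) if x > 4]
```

Let's trace through this code step by step.

Initialize: res = [x * 4 for x in range(8) if x > 4]

After execution: res = [20, 24, 28]
[20, 24, 28]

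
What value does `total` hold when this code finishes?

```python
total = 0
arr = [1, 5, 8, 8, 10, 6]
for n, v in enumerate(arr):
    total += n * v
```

Let's trace through this code step by step.

Initialize: total = 0
Initialize: arr = [1, 5, 8, 8, 10, 6]
Entering loop: for n, v in enumerate(arr):

After execution: total = 115
115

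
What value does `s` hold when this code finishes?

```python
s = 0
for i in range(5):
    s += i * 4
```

Let's trace through this code step by step.

Initialize: s = 0
Entering loop: for i in range(5):

After execution: s = 40
40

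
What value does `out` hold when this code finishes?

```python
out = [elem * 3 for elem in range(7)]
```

Let's trace through this code step by step.

Initialize: out = [elem * 3 for elem in range(7)]

After execution: out = [0, 3, 6, 9, 12, 15, 18]
[0, 3, 6, 9, 12, 15, 18]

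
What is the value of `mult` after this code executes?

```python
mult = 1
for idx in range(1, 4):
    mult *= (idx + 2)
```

Let's trace through this code step by step.

Initialize: mult = 1
Entering loop: for idx in range(1, 4):

After execution: mult = 60
60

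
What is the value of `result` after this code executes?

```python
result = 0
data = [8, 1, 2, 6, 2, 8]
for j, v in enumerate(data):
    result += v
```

Let's trace through this code step by step.

Initialize: result = 0
Initialize: data = [8, 1, 2, 6, 2, 8]
Entering loop: for j, v in enumerate(data):

After execution: result = 27
27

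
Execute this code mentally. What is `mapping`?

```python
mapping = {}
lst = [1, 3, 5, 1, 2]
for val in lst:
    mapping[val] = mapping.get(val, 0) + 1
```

Let's trace through this code step by step.

Initialize: mapping = {}
Initialize: lst = [1, 3, 5, 1, 2]
Entering loop: for val in lst:

After execution: mapping = {1: 2, 3: 1, 5: 1, 2: 1}
{1: 2, 3: 1, 5: 1, 2: 1}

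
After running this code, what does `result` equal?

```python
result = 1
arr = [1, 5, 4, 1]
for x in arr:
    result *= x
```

Let's trace through this code step by step.

Initialize: result = 1
Initialize: arr = [1, 5, 4, 1]
Entering loop: for x in arr:

After execution: result = 20
20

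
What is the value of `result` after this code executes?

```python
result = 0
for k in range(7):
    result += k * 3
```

Let's trace through this code step by step.

Initialize: result = 0
Entering loop: for k in range(7):

After execution: result = 63
63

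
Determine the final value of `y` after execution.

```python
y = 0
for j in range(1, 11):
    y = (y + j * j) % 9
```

Let's trace through this code step by step.

Initialize: y = 0
Entering loop: for j in range(1, 11):

After execution: y = 7
7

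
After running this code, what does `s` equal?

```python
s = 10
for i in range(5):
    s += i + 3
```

Let's trace through this code step by step.

Initialize: s = 10
Entering loop: for i in range(5):

After execution: s = 35
35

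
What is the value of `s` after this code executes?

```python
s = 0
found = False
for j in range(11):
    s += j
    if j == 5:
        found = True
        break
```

Let's trace through this code step by step.

Initialize: s = 0
Initialize: found = False
Entering loop: for j in range(11):

After execution: s = 15
15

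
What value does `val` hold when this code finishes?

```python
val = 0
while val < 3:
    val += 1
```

Let's trace through this code step by step.

Initialize: val = 0
Entering loop: while val < 3:

After execution: val = 3
3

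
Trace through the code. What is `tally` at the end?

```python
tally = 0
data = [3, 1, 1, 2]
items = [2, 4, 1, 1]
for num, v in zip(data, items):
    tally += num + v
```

Let's trace through this code step by step.

Initialize: tally = 0
Initialize: data = [3, 1, 1, 2]
Initialize: items = [2, 4, 1, 1]
Entering loop: for num, v in zip(data, items):

After execution: tally = 15
15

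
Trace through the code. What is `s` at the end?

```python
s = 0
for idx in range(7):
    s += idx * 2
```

Let's trace through this code step by step.

Initialize: s = 0
Entering loop: for idx in range(7):

After execution: s = 42
42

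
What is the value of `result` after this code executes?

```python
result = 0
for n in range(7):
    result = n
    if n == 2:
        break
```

Let's trace through this code step by step.

Initialize: result = 0
Entering loop: for n in range(7):

After execution: result = 2
2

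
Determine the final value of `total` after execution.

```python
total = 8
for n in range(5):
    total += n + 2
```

Let's trace through this code step by step.

Initialize: total = 8
Entering loop: for n in range(5):

After execution: total = 28
28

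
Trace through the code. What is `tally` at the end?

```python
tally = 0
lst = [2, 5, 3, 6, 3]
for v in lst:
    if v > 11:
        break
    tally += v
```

Let's trace through this code step by step.

Initialize: tally = 0
Initialize: lst = [2, 5, 3, 6, 3]
Entering loop: for v in lst:

After execution: tally = 19
19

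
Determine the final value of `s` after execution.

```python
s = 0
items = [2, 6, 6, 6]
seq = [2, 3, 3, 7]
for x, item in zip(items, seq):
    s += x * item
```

Let's trace through this code step by step.

Initialize: s = 0
Initialize: items = [2, 6, 6, 6]
Initialize: seq = [2, 3, 3, 7]
Entering loop: for x, item in zip(items, seq):

After execution: s = 82
82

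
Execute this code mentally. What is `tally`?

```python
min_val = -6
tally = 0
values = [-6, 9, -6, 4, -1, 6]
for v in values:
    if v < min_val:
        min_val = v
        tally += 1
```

Let's trace through this code step by step.

Initialize: min_val = -6
Initialize: tally = 0
Initialize: values = [-6, 9, -6, 4, -1, 6]
Entering loop: for v in values:

After execution: tally = 0
0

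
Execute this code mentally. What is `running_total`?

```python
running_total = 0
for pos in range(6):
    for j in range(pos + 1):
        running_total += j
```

Let's trace through this code step by step.

Initialize: running_total = 0
Entering loop: for pos in range(6):

After execution: running_total = 35
35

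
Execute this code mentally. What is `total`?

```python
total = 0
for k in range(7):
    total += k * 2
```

Let's trace through this code step by step.

Initialize: total = 0
Entering loop: for k in range(7):

After execution: total = 42
42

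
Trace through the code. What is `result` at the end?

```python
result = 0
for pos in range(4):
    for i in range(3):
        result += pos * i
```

Let's trace through this code step by step.

Initialize: result = 0
Entering loop: for pos in range(4):

After execution: result = 18
18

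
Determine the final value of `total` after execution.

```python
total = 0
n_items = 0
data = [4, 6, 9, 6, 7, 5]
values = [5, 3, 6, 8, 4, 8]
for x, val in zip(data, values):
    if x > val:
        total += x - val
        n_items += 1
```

Let's trace through this code step by step.

Initialize: total = 0
Initialize: n_items = 0
Initialize: data = [4, 6, 9, 6, 7, 5]
Initialize: values = [5, 3, 6, 8, 4, 8]
Entering loop: for x, val in zip(data, values):

After execution: total = 9
9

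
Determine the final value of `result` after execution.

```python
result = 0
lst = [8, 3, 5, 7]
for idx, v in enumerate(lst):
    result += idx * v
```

Let's trace through this code step by step.

Initialize: result = 0
Initialize: lst = [8, 3, 5, 7]
Entering loop: for idx, v in enumerate(lst):

After execution: result = 34
34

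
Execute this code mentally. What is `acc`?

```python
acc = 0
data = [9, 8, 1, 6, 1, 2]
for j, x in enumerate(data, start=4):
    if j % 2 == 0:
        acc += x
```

Let's trace through this code step by step.

Initialize: acc = 0
Initialize: data = [9, 8, 1, 6, 1, 2]
Entering loop: for j, x in enumerate(data, start=4):

After execution: acc = 11
11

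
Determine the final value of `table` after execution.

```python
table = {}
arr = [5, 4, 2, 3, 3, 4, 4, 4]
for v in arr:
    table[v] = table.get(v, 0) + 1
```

Let's trace through this code step by step.

Initialize: table = {}
Initialize: arr = [5, 4, 2, 3, 3, 4, 4, 4]
Entering loop: for v in arr:

After execution: table = {5: 1, 4: 4, 2: 1, 3: 2}
{5: 1, 4: 4, 2: 1, 3: 2}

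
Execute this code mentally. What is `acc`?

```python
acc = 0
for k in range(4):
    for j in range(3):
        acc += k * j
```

Let's trace through this code step by step.

Initialize: acc = 0
Entering loop: for k in range(4):

After execution: acc = 18
18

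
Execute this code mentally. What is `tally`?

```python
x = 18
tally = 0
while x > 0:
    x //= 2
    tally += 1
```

Let's trace through this code step by step.

Initialize: x = 18
Initialize: tally = 0
Entering loop: while x > 0:

After execution: tally = 5
5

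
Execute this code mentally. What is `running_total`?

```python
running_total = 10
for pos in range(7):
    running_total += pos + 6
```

Let's trace through this code step by step.

Initialize: running_total = 10
Entering loop: for pos in range(7):

After execution: running_total = 73
73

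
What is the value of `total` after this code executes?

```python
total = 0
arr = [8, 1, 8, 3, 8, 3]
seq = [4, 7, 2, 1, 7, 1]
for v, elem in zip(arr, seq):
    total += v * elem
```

Let's trace through this code step by step.

Initialize: total = 0
Initialize: arr = [8, 1, 8, 3, 8, 3]
Initialize: seq = [4, 7, 2, 1, 7, 1]
Entering loop: for v, elem in zip(arr, seq):

After execution: total = 117
117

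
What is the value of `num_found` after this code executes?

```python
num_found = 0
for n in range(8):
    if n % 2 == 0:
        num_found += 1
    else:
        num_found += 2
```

Let's trace through this code step by step.

Initialize: num_found = 0
Entering loop: for n in range(8):

After execution: num_found = 12
12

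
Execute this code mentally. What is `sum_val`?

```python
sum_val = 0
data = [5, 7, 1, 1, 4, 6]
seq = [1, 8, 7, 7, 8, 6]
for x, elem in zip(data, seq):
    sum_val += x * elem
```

Let's trace through this code step by step.

Initialize: sum_val = 0
Initialize: data = [5, 7, 1, 1, 4, 6]
Initialize: seq = [1, 8, 7, 7, 8, 6]
Entering loop: for x, elem in zip(data, seq):

After execution: sum_val = 143
143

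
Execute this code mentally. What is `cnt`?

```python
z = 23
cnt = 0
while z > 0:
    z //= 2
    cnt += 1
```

Let's trace through this code step by step.

Initialize: z = 23
Initialize: cnt = 0
Entering loop: while z > 0:

After execution: cnt = 5
5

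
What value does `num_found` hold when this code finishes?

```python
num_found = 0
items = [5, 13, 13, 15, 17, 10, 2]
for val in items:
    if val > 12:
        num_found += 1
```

Let's trace through this code step by step.

Initialize: num_found = 0
Initialize: items = [5, 13, 13, 15, 17, 10, 2]
Entering loop: for val in items:

After execution: num_found = 4
4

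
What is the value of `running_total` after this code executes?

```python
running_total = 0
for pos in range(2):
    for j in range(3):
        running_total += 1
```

Let's trace through this code step by step.

Initialize: running_total = 0
Entering loop: for pos in range(2):

After execution: running_total = 6
6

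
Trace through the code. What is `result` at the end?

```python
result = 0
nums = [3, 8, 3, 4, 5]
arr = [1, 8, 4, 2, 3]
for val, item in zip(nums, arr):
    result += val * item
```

Let's trace through this code step by step.

Initialize: result = 0
Initialize: nums = [3, 8, 3, 4, 5]
Initialize: arr = [1, 8, 4, 2, 3]
Entering loop: for val, item in zip(nums, arr):

After execution: result = 102
102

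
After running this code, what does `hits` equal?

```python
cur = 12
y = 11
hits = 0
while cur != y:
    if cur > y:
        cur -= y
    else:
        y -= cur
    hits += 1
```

Let's trace through this code step by step.

Initialize: cur = 12
Initialize: y = 11
Initialize: hits = 0
Entering loop: while cur != y:

After execution: hits = 11
11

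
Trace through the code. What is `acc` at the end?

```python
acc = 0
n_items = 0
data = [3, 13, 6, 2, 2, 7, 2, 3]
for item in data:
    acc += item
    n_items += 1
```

Let's trace through this code step by step.

Initialize: acc = 0
Initialize: n_items = 0
Initialize: data = [3, 13, 6, 2, 2, 7, 2, 3]
Entering loop: for item in data:

After execution: acc = 38
38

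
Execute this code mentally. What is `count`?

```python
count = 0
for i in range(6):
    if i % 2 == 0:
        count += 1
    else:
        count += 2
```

Let's trace through this code step by step.

Initialize: count = 0
Entering loop: for i in range(6):

After execution: count = 9
9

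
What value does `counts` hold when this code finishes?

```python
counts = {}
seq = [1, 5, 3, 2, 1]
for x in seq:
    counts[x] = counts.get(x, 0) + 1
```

Let's trace through this code step by step.

Initialize: counts = {}
Initialize: seq = [1, 5, 3, 2, 1]
Entering loop: for x in seq:

After execution: counts = {1: 2, 5: 1, 3: 1, 2: 1}
{1: 2, 5: 1, 3: 1, 2: 1}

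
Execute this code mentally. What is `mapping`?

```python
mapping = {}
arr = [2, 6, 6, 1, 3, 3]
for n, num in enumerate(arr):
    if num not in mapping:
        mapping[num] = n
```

Let's trace through this code step by step.

Initialize: mapping = {}
Initialize: arr = [2, 6, 6, 1, 3, 3]
Entering loop: for n, num in enumerate(arr):

After execution: mapping = {2: 0, 6: 1, 1: 3, 3: 4}
{2: 0, 6: 1, 1: 3, 3: 4}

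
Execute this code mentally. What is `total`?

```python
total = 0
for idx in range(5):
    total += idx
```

Let's trace through this code step by step.

Initialize: total = 0
Entering loop: for idx in range(5):

After execution: total = 10
10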